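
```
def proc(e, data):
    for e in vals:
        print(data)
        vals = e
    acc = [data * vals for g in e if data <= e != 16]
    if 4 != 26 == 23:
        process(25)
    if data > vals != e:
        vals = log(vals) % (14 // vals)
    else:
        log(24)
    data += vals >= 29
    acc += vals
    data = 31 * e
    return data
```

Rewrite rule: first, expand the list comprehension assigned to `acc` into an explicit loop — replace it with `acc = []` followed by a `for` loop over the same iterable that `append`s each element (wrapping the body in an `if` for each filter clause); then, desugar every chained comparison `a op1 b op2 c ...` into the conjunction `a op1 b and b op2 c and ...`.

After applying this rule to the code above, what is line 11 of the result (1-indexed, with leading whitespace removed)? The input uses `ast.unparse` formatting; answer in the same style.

Transformed code:
def proc(e, data):
    for e in vals:
        print(data)
        vals = e
    acc = []
    for g in e:
        if data <= e and e != 16:
            acc.append(data * vals)
    if 4 != 26 and 26 == 23:
        process(25)
    if data > vals and vals != e:
        vals = log(vals) % (14 // vals)
    else:
        log(24)
    data += vals >= 29
    acc += vals
    data = 31 * e
    return data

if data > vals and vals != e:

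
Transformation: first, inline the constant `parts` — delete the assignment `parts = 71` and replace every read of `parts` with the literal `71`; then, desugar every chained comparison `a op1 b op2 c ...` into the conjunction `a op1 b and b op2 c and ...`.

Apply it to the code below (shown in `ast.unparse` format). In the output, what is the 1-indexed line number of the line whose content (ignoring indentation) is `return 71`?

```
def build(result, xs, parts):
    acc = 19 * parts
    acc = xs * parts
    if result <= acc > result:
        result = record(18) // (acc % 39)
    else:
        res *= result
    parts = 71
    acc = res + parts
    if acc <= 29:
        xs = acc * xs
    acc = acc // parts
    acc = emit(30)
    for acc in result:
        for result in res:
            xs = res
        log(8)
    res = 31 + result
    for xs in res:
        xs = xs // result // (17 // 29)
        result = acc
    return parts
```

21

Transformed code:
def build(result, xs, parts):
    acc = 19 * 71
    acc = xs * 71
    if result <= acc and acc > result:
        result = record(18) // (acc % 39)
    else:
        res *= result
    acc = res + 71
    if acc <= 29:
        xs = acc * xs
    acc = acc // 71
    acc = emit(30)
    for acc in result:
        for result in res:
            xs = res
        log(8)
    res = 31 + result
    for xs in res:
        xs = xs // result // (17 // 29)
        result = acc
    return 71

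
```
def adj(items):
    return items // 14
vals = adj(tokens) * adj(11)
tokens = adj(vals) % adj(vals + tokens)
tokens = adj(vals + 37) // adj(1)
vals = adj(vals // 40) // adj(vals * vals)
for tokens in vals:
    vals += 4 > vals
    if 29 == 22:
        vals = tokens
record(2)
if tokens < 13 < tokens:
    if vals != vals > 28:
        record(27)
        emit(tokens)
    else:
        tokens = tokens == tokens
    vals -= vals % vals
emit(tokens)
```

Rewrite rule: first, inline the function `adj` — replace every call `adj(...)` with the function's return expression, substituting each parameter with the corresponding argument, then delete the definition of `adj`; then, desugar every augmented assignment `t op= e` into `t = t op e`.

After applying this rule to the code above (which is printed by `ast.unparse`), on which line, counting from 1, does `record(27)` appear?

Transformed code:
vals = tokens // 14 * (11 // 14)
tokens = vals // 14 % ((vals + tokens) // 14)
tokens = (vals + 37) // 14 // (1 // 14)
vals = vals // 40 // 14 // (vals * vals // 14)
for tokens in vals:
    vals = vals + (4 > vals)
    if 29 == 22:
        vals = tokens
record(2)
if tokens < 13 < tokens:
    if vals != vals > 28:
        record(27)
        emit(tokens)
    else:
        tokens = tokens == tokens
    vals = vals - vals % vals
emit(tokens)

12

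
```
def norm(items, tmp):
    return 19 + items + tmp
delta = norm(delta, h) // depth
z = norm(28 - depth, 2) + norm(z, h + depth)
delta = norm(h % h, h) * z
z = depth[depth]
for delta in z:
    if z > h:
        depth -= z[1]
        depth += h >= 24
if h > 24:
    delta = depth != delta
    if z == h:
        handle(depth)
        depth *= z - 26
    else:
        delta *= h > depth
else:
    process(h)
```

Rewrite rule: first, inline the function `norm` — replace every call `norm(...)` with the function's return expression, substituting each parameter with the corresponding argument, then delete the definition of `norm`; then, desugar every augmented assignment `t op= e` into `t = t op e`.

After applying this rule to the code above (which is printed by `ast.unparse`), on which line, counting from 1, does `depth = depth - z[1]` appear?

7

Transformed code:
delta = (19 + delta + h) // depth
z = 19 + (28 - depth) + 2 + (19 + z + (h + depth))
delta = (19 + h % h + h) * z
z = depth[depth]
for delta in z:
    if z > h:
        depth = depth - z[1]
        depth = depth + (h >= 24)
if h > 24:
    delta = depth != delta
    if z == h:
        handle(depth)
        depth = depth * (z - 26)
    else:
        delta = delta * (h > depth)
else:
    process(h)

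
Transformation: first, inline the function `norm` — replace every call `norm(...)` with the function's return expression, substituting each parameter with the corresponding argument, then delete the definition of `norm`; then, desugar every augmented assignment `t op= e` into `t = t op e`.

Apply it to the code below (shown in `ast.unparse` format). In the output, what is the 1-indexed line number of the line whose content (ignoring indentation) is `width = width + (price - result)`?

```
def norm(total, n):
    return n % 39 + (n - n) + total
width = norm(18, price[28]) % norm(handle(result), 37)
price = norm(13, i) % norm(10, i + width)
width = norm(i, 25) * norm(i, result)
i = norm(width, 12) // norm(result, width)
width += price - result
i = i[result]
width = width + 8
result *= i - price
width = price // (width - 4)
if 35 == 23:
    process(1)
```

Transformed code:
width = (price[28] % 39 + (price[28] - price[28]) + 18) % (37 % 39 + (37 - 37) + handle(result))
price = (i % 39 + (i - i) + 13) % ((i + width) % 39 + (i + width - (i + width)) + 10)
width = (25 % 39 + (25 - 25) + i) * (result % 39 + (result - result) + i)
i = (12 % 39 + (12 - 12) + width) // (width % 39 + (width - width) + result)
width = width + (price - result)
i = i[result]
width = width + 8
result = result * (i - price)
width = price // (width - 4)
if 35 == 23:
    process(1)

5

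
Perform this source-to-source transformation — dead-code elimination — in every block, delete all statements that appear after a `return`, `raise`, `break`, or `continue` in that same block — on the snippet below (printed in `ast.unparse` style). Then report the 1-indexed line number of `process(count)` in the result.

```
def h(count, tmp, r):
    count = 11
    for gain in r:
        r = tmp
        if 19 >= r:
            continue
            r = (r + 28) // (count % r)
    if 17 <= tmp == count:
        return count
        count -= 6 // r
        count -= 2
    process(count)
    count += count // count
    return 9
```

9

Transformed code:
def h(count, tmp, r):
    count = 11
    for gain in r:
        r = tmp
        if 19 >= r:
            continue
    if 17 <= tmp == count:
        return count
    process(count)
    count += count // count
    return 9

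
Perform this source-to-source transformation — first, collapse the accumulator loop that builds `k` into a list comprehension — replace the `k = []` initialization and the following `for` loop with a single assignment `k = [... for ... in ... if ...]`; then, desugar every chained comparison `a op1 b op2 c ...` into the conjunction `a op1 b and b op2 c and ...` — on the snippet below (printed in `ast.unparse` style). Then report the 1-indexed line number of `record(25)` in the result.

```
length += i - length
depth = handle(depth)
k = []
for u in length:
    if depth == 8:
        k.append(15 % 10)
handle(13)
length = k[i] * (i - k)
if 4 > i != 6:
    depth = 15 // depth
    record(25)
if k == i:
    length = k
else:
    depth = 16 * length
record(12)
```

8

Transformed code:
length += i - length
depth = handle(depth)
k = [15 % 10 for u in length if depth == 8]
handle(13)
length = k[i] * (i - k)
if 4 > i and i != 6:
    depth = 15 // depth
    record(25)
if k == i:
    length = k
else:
    depth = 16 * length
record(12)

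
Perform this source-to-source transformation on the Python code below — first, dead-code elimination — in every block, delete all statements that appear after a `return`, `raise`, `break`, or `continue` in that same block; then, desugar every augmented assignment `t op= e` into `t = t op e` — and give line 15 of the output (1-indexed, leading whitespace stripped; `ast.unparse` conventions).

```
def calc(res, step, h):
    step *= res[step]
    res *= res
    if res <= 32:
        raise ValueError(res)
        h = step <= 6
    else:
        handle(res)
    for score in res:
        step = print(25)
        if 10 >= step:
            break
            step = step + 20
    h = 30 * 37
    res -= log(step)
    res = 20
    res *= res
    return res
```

Transformed code:
def calc(res, step, h):
    step = step * res[step]
    res = res * res
    if res <= 32:
        raise ValueError(res)
    else:
        handle(res)
    for score in res:
        step = print(25)
        if 10 >= step:
            break
    h = 30 * 37
    res = res - log(step)
    res = 20
    res = res * res
    return res

res = res * res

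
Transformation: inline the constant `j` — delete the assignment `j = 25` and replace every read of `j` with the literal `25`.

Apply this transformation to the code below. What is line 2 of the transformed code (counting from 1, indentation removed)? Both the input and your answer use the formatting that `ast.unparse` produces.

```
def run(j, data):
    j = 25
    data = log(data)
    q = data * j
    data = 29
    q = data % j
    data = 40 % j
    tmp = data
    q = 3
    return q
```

Transformed code:
def run(j, data):
    data = log(data)
    q = data * 25
    data = 29
    q = data % 25
    data = 40 % 25
    tmp = data
    q = 3
    return q

data = log(data)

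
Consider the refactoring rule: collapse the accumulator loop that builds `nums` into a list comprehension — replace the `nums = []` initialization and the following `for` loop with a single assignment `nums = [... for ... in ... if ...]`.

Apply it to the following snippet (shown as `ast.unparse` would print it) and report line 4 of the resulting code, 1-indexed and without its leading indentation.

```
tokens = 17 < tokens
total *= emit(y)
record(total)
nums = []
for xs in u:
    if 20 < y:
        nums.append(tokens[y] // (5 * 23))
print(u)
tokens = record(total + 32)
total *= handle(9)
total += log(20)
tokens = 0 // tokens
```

Transformed code:
tokens = 17 < tokens
total *= emit(y)
record(total)
nums = [tokens[y] // (5 * 23) for xs in u if 20 < y]
print(u)
tokens = record(total + 32)
total *= handle(9)
total += log(20)
tokens = 0 // tokens

nums = [tokens[y] // (5 * 23) for xs in u if 20 < y]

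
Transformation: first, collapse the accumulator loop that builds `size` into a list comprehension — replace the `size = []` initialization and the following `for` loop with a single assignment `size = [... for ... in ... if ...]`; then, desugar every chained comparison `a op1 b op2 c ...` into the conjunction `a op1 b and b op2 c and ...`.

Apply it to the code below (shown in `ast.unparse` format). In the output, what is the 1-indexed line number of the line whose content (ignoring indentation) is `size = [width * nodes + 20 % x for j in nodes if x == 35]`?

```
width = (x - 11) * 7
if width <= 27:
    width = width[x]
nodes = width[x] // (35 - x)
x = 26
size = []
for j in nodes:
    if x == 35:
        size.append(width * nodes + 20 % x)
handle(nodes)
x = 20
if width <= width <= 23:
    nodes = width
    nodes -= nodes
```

6

Transformed code:
width = (x - 11) * 7
if width <= 27:
    width = width[x]
nodes = width[x] // (35 - x)
x = 26
size = [width * nodes + 20 % x for j in nodes if x == 35]
handle(nodes)
x = 20
if width <= width and width <= 23:
    nodes = width
    nodes -= nodes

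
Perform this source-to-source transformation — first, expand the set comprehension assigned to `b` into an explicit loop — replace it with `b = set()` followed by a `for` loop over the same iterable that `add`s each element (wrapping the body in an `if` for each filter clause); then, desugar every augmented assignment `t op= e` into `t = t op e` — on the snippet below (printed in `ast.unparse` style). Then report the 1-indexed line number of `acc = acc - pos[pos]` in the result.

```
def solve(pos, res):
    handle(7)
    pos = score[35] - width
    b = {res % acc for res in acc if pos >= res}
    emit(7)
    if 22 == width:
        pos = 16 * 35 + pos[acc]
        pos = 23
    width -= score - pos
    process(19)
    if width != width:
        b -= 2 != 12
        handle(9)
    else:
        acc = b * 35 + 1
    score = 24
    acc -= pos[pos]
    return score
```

Transformed code:
def solve(pos, res):
    handle(7)
    pos = score[35] - width
    b = set()
    for res in acc:
        if pos >= res:
            b.add(res % acc)
    emit(7)
    if 22 == width:
        pos = 16 * 35 + pos[acc]
        pos = 23
    width = width - (score - pos)
    process(19)
    if width != width:
        b = b - (2 != 12)
        handle(9)
    else:
        acc = b * 35 + 1
    score = 24
    acc = acc - pos[pos]
    return score

20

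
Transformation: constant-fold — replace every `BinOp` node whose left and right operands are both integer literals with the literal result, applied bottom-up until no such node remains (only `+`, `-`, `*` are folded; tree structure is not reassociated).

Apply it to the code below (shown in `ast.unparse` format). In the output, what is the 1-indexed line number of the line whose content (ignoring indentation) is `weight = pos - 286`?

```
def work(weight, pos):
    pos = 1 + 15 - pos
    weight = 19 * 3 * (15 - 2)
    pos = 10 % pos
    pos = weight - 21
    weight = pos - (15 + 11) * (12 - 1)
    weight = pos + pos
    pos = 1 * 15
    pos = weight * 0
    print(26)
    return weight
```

6

Transformed code:
def work(weight, pos):
    pos = 16 - pos
    weight = 741
    pos = 10 % pos
    pos = weight - 21
    weight = pos - 286
    weight = pos + pos
    pos = 15
    pos = weight * 0
    print(26)
    return weight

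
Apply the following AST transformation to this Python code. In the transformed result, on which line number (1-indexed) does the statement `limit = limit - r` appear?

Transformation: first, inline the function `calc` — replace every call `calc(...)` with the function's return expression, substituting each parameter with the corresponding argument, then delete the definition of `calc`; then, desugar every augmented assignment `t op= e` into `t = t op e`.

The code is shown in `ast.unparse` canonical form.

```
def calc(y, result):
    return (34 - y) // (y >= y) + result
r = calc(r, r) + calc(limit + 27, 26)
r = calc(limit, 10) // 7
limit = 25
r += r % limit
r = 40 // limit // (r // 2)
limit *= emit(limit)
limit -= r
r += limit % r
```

7

Transformed code:
r = (34 - r) // (r >= r) + r + ((34 - (limit + 27)) // (limit + 27 >= limit + 27) + 26)
r = ((34 - limit) // (limit >= limit) + 10) // 7
limit = 25
r = r + r % limit
r = 40 // limit // (r // 2)
limit = limit * emit(limit)
limit = limit - r
r = r + limit % r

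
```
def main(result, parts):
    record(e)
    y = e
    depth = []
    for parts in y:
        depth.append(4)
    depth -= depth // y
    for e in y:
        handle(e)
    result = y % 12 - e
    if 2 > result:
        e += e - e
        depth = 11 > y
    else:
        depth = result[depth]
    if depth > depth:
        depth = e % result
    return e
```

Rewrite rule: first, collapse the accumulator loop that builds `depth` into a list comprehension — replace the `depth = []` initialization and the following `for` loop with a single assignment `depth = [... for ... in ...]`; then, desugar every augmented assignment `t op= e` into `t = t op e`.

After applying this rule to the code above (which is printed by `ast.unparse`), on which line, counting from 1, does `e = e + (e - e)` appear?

10

Transformed code:
def main(result, parts):
    record(e)
    y = e
    depth = [4 for parts in y]
    depth = depth - depth // y
    for e in y:
        handle(e)
    result = y % 12 - e
    if 2 > result:
        e = e + (e - e)
        depth = 11 > y
    else:
        depth = result[depth]
    if depth > depth:
        depth = e % result
    return e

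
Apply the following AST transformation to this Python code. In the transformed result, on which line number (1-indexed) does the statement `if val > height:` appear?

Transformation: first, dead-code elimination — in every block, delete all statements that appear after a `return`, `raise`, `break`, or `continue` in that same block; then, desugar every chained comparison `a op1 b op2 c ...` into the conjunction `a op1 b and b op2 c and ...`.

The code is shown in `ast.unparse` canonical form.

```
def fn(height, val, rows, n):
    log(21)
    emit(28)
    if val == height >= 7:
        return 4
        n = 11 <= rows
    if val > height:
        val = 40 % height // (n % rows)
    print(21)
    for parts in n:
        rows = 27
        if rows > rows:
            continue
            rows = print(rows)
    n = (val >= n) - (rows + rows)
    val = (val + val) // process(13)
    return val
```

6

Transformed code:
def fn(height, val, rows, n):
    log(21)
    emit(28)
    if val == height and height >= 7:
        return 4
    if val > height:
        val = 40 % height // (n % rows)
    print(21)
    for parts in n:
        rows = 27
        if rows > rows:
            continue
    n = (val >= n) - (rows + rows)
    val = (val + val) // process(13)
    return val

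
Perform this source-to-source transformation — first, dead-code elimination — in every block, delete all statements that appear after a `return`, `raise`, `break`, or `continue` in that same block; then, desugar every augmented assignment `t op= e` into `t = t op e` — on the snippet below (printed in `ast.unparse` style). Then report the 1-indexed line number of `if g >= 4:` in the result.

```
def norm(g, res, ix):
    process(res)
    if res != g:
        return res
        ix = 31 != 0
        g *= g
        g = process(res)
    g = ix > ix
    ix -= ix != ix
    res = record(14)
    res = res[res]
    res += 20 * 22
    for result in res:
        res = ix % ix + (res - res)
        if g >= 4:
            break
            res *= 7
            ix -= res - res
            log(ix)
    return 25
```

12

Transformed code:
def norm(g, res, ix):
    process(res)
    if res != g:
        return res
    g = ix > ix
    ix = ix - (ix != ix)
    res = record(14)
    res = res[res]
    res = res + 20 * 22
    for result in res:
        res = ix % ix + (res - res)
        if g >= 4:
            break
    return 25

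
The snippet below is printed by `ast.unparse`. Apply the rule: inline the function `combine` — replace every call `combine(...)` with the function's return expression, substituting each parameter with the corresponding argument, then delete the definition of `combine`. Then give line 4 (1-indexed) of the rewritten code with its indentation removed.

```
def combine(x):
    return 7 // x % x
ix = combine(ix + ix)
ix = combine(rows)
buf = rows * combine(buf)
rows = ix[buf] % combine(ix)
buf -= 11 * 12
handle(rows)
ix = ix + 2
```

Transformed code:
ix = 7 // (ix + ix) % (ix + ix)
ix = 7 // rows % rows
buf = rows * (7 // buf % buf)
rows = ix[buf] % (7 // ix % ix)
buf -= 11 * 12
handle(rows)
ix = ix + 2

rows = ix[buf] % (7 // ix % ix)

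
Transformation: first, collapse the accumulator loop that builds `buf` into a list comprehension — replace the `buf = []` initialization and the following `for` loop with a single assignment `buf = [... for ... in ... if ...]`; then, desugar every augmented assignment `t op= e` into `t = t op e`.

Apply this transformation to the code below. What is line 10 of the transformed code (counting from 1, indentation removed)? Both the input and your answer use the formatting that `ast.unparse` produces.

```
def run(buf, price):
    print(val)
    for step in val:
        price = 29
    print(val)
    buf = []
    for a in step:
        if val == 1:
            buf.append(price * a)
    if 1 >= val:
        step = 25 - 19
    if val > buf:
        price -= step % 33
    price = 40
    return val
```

Transformed code:
def run(buf, price):
    print(val)
    for step in val:
        price = 29
    print(val)
    buf = [price * a for a in step if val == 1]
    if 1 >= val:
        step = 25 - 19
    if val > buf:
        price = price - step % 33
    price = 40
    return val

price = price - step % 33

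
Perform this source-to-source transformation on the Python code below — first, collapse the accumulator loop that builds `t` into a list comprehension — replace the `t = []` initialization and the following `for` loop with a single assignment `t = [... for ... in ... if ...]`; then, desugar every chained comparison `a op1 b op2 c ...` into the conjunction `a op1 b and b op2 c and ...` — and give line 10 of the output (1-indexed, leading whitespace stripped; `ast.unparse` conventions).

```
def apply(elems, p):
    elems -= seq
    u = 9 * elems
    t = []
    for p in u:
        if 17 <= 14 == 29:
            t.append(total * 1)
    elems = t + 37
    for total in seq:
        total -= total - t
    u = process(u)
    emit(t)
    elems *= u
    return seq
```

elems *= u

Transformed code:
def apply(elems, p):
    elems -= seq
    u = 9 * elems
    t = [total * 1 for p in u if 17 <= 14 and 14 == 29]
    elems = t + 37
    for total in seq:
        total -= total - t
    u = process(u)
    emit(t)
    elems *= u
    return seq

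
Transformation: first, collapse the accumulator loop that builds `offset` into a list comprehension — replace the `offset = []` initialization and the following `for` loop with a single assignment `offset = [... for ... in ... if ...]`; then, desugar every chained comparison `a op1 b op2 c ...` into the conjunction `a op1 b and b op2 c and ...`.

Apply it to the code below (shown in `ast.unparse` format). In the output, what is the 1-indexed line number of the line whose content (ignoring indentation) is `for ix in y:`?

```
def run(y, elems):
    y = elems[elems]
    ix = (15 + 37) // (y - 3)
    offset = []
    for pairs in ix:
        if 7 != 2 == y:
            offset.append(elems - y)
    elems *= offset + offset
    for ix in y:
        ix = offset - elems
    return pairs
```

6

Transformed code:
def run(y, elems):
    y = elems[elems]
    ix = (15 + 37) // (y - 3)
    offset = [elems - y for pairs in ix if 7 != 2 and 2 == y]
    elems *= offset + offset
    for ix in y:
        ix = offset - elems
    return pairs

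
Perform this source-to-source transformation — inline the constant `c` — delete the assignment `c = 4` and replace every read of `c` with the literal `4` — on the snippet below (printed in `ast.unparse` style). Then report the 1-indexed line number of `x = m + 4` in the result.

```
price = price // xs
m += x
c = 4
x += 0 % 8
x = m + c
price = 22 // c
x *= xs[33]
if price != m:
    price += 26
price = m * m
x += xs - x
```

Transformed code:
price = price // xs
m += x
x += 0 % 8
x = m + 4
price = 22 // 4
x *= xs[33]
if price != m:
    price += 26
price = m * m
x += xs - x

4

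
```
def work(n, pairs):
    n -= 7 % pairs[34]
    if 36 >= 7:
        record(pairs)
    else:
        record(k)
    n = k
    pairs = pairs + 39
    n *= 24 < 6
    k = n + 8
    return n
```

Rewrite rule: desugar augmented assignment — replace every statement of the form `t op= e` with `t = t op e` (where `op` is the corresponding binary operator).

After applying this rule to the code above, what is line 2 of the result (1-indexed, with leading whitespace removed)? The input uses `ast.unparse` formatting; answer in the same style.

Transformed code:
def work(n, pairs):
    n = n - 7 % pairs[34]
    if 36 >= 7:
        record(pairs)
    else:
        record(k)
    n = k
    pairs = pairs + 39
    n = n * (24 < 6)
    k = n + 8
    return n

n = n - 7 % pairs[34]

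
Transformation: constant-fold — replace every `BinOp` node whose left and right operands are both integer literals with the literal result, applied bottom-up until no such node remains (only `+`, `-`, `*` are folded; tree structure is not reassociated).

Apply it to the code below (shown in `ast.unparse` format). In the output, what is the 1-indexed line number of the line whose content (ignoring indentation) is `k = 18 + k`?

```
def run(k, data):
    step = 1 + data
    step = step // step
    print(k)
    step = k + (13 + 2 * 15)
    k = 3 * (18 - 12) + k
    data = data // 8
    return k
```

Transformed code:
def run(k, data):
    step = 1 + data
    step = step // step
    print(k)
    step = k + 43
    k = 18 + k
    data = data // 8
    return k

6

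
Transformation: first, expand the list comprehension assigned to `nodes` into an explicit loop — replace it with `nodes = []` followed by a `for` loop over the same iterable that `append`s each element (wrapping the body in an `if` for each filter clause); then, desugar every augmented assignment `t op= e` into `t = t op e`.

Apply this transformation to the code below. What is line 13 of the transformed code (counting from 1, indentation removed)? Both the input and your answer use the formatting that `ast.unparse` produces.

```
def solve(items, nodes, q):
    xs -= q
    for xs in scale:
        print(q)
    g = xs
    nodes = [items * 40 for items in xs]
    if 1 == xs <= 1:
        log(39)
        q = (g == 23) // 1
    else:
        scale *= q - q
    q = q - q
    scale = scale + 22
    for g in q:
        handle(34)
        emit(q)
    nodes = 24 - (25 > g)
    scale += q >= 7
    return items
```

scale = scale * (q - q)

Transformed code:
def solve(items, nodes, q):
    xs = xs - q
    for xs in scale:
        print(q)
    g = xs
    nodes = []
    for items in xs:
        nodes.append(items * 40)
    if 1 == xs <= 1:
        log(39)
        q = (g == 23) // 1
    else:
        scale = scale * (q - q)
    q = q - q
    scale = scale + 22
    for g in q:
        handle(34)
        emit(q)
    nodes = 24 - (25 > g)
    scale = scale + (q >= 7)
    return items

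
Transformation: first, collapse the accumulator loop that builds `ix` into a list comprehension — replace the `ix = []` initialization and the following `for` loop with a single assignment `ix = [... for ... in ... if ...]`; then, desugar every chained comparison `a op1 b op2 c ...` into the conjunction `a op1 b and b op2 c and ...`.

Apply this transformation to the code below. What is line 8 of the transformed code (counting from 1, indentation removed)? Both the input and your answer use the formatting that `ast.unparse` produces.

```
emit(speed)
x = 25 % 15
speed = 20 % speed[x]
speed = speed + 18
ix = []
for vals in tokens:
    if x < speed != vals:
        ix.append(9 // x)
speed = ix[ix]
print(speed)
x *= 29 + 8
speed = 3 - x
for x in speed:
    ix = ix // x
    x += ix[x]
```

Transformed code:
emit(speed)
x = 25 % 15
speed = 20 % speed[x]
speed = speed + 18
ix = [9 // x for vals in tokens if x < speed and speed != vals]
speed = ix[ix]
print(speed)
x *= 29 + 8
speed = 3 - x
for x in speed:
    ix = ix // x
    x += ix[x]

x *= 29 + 8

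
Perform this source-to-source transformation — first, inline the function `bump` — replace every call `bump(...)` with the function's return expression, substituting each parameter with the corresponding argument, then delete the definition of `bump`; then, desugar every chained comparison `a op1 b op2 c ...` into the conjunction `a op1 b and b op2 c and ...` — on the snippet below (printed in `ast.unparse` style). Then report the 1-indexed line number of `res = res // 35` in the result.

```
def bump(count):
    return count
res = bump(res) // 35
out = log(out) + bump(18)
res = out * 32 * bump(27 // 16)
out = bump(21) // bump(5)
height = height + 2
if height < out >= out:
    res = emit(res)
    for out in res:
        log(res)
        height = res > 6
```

Transformed code:
res = res // 35
out = log(out) + 18
res = out * 32 * (27 // 16)
out = 21 // 5
height = height + 2
if height < out and out >= out:
    res = emit(res)
    for out in res:
        log(res)
        height = res > 6

1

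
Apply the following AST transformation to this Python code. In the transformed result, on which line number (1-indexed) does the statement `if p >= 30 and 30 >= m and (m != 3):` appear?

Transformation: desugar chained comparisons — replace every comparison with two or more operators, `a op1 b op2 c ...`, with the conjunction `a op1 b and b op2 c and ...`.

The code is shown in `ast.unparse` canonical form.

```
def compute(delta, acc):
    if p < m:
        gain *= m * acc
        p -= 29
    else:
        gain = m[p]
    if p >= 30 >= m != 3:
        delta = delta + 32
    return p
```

Transformed code:
def compute(delta, acc):
    if p < m:
        gain *= m * acc
        p -= 29
    else:
        gain = m[p]
    if p >= 30 and 30 >= m and (m != 3):
        delta = delta + 32
    return p

7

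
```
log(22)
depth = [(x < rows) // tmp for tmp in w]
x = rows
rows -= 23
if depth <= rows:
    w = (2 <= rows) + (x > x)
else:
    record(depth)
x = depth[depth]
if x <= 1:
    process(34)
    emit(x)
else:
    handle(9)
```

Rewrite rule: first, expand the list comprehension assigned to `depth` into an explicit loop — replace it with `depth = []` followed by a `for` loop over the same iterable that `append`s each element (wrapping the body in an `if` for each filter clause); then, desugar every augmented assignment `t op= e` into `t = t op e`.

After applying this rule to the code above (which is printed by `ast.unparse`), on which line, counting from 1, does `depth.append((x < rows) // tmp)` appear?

Transformed code:
log(22)
depth = []
for tmp in w:
    depth.append((x < rows) // tmp)
x = rows
rows = rows - 23
if depth <= rows:
    w = (2 <= rows) + (x > x)
else:
    record(depth)
x = depth[depth]
if x <= 1:
    process(34)
    emit(x)
else:
    handle(9)

4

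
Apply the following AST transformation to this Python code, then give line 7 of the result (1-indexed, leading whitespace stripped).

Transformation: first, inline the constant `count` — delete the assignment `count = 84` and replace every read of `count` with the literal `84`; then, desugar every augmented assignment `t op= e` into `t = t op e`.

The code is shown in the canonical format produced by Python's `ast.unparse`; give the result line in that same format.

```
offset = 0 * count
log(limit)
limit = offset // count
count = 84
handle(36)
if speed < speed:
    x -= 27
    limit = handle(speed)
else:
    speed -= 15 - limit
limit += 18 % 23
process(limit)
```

Transformed code:
offset = 0 * 84
log(limit)
limit = offset // 84
handle(36)
if speed < speed:
    x = x - 27
    limit = handle(speed)
else:
    speed = speed - (15 - limit)
limit = limit + 18 % 23
process(limit)

limit = handle(speed)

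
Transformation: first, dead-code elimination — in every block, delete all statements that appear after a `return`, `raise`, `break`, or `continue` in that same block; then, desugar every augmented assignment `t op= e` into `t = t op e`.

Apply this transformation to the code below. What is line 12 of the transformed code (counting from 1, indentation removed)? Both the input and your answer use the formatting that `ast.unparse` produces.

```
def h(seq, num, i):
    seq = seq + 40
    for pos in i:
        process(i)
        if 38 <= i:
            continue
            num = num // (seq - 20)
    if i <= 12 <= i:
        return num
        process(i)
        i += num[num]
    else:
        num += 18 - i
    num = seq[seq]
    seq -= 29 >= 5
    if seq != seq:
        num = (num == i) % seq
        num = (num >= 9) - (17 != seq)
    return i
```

Transformed code:
def h(seq, num, i):
    seq = seq + 40
    for pos in i:
        process(i)
        if 38 <= i:
            continue
    if i <= 12 <= i:
        return num
    else:
        num = num + (18 - i)
    num = seq[seq]
    seq = seq - (29 >= 5)
    if seq != seq:
        num = (num == i) % seq
        num = (num >= 9) - (17 != seq)
    return i

seq = seq - (29 >= 5)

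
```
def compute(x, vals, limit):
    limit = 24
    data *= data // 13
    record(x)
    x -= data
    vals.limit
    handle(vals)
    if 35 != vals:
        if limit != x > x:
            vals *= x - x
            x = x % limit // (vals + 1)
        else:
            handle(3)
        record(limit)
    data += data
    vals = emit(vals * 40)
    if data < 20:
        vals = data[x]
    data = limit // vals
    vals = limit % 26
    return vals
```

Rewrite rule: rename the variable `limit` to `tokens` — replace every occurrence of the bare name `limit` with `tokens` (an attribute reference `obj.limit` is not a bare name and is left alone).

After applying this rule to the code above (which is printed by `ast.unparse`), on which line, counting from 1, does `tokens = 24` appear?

Transformed code:
def compute(x, vals, tokens):
    tokens = 24
    data *= data // 13
    record(x)
    x -= data
    vals.limit
    handle(vals)
    if 35 != vals:
        if tokens != x > x:
            vals *= x - x
            x = x % tokens // (vals + 1)
        else:
            handle(3)
        record(tokens)
    data += data
    vals = emit(vals * 40)
    if data < 20:
        vals = data[x]
    data = tokens // vals
    vals = tokens % 26
    return vals

2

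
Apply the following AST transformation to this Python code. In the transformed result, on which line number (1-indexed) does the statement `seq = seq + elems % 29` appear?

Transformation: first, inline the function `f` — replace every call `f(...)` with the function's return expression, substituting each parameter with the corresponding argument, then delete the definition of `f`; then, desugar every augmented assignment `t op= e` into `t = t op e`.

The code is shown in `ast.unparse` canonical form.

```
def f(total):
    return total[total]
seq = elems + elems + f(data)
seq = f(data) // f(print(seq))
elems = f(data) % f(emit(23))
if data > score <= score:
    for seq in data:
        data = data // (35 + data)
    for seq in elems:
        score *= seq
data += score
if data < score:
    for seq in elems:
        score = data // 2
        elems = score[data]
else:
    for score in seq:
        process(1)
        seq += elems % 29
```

Transformed code:
seq = elems + elems + data[data]
seq = data[data] // print(seq)[print(seq)]
elems = data[data] % emit(23)[emit(23)]
if data > score <= score:
    for seq in data:
        data = data // (35 + data)
    for seq in elems:
        score = score * seq
data = data + score
if data < score:
    for seq in elems:
        score = data // 2
        elems = score[data]
else:
    for score in seq:
        process(1)
        seq = seq + elems % 29

17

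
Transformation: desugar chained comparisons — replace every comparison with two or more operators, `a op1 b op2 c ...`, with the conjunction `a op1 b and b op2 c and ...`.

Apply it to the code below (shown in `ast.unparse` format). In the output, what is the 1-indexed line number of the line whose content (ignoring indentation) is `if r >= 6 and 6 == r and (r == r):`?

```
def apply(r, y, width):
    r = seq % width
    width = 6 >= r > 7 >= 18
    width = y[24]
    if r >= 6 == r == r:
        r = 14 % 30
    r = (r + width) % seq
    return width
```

5

Transformed code:
def apply(r, y, width):
    r = seq % width
    width = 6 >= r and r > 7 and (7 >= 18)
    width = y[24]
    if r >= 6 and 6 == r and (r == r):
        r = 14 % 30
    r = (r + width) % seq
    return width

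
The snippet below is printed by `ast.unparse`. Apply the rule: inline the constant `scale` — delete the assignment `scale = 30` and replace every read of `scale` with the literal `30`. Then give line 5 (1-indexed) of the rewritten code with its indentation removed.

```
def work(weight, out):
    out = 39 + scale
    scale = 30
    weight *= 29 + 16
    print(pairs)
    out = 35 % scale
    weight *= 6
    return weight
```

Transformed code:
def work(weight, out):
    out = 39 + 30
    weight *= 29 + 16
    print(pairs)
    out = 35 % 30
    weight *= 6
    return weight

out = 35 % 30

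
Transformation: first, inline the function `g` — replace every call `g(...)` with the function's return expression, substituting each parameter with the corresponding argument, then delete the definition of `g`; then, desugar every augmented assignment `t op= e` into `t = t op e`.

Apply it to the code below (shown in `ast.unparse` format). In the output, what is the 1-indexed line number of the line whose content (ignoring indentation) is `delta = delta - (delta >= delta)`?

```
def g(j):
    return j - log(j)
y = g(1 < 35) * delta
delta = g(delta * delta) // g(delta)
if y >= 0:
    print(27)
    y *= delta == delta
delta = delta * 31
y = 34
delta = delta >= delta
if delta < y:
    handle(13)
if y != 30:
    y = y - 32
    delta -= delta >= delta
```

Transformed code:
y = ((1 < 35) - log(1 < 35)) * delta
delta = (delta * delta - log(delta * delta)) // (delta - log(delta))
if y >= 0:
    print(27)
    y = y * (delta == delta)
delta = delta * 31
y = 34
delta = delta >= delta
if delta < y:
    handle(13)
if y != 30:
    y = y - 32
    delta = delta - (delta >= delta)

13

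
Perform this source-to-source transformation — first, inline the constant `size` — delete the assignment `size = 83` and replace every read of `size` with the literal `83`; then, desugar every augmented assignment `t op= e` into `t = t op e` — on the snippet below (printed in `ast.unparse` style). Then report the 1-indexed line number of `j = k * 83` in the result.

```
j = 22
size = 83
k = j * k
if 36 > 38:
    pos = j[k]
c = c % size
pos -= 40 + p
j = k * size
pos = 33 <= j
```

Transformed code:
j = 22
k = j * k
if 36 > 38:
    pos = j[k]
c = c % 83
pos = pos - (40 + p)
j = k * 83
pos = 33 <= j

7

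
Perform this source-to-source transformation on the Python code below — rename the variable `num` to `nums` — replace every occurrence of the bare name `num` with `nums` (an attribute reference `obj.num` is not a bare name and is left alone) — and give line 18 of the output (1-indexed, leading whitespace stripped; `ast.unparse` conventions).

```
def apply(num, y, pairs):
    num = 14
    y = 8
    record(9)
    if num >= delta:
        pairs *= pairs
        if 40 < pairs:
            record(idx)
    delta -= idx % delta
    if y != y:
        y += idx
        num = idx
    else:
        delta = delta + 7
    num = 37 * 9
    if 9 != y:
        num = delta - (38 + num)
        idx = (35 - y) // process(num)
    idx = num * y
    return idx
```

Transformed code:
def apply(nums, y, pairs):
    nums = 14
    y = 8
    record(9)
    if nums >= delta:
        pairs *= pairs
        if 40 < pairs:
            record(idx)
    delta -= idx % delta
    if y != y:
        y += idx
        nums = idx
    else:
        delta = delta + 7
    nums = 37 * 9
    if 9 != y:
        nums = delta - (38 + nums)
        idx = (35 - y) // process(nums)
    idx = nums * y
    return idx

idx = (35 - y) // process(nums)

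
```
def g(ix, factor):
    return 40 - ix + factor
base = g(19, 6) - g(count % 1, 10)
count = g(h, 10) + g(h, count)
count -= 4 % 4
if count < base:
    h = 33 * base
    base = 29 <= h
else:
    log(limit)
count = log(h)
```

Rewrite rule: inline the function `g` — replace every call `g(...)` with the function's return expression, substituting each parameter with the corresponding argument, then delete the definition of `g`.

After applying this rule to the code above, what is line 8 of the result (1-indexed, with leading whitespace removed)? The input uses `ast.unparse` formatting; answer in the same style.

log(limit)

Transformed code:
base = 40 - 19 + 6 - (40 - count % 1 + 10)
count = 40 - h + 10 + (40 - h + count)
count -= 4 % 4
if count < base:
    h = 33 * base
    base = 29 <= h
else:
    log(limit)
count = log(h)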